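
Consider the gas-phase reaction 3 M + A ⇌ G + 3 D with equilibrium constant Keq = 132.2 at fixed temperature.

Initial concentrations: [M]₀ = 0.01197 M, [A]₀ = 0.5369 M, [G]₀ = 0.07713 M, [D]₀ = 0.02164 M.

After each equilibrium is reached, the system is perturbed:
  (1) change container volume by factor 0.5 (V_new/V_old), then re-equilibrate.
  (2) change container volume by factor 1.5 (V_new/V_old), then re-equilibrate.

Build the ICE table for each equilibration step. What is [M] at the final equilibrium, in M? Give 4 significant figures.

Q₀ = 0.8488 vs Keq = 132.2 ⇒ Q<K, forward
Step 1:
                  M         A         G         D
  Initial   0.01197    0.5369   0.07713   0.02164
  Change  -0.008796 -0.002932  0.002932  0.008796
  Equil    0.003174     0.534   0.08006   0.03044
  solve Keq expr → x = 0.002932; check Q = 132.2
Then change container volume by factor 0.5 (V_new/V_old).
Step 2:
                  M         A         G         D
  Initial  0.006348     1.068    0.1601   0.06087
  Change          0         0         0         0
  Equil    0.006348     1.068    0.1601   0.06087
  solve Keq expr → x = 0; check Q = 132.2
Then change container volume by factor 1.5 (V_new/V_old).
Step 3:
                  M         A         G         D
  Initial  0.004232     0.712    0.1067   0.04058
  Change          0         0         0         0
  Equil    0.004232     0.712    0.1067   0.04058
  solve Keq expr → x = 0; check Q = 132.2

[M]_eq = 0.004232 M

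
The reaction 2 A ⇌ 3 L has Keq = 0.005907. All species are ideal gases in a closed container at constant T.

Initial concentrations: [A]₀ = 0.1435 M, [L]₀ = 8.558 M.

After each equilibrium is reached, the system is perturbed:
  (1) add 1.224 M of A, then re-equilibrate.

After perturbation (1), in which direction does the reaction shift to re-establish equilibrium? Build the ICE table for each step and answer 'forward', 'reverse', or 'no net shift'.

Direction: forward

Q₀ = 3.0438e+04 vs Keq = 0.005907 ⇒ Q>K, reverse
Step 1:
                   A          L
  init        0.1435      8.558
  Δ            5.331     -7.996
  eq           5.474     0.5615
  solve Keq expr → x = -2.665; check Q = 0.005907
Then add 1.224 M of A.
Step 2:
                   A          L
  init         6.698     0.5615
  Δ         -0.05169    0.07754
  eq           6.647      0.639
  solve Keq expr → x = 0.02585; check Q = 0.005907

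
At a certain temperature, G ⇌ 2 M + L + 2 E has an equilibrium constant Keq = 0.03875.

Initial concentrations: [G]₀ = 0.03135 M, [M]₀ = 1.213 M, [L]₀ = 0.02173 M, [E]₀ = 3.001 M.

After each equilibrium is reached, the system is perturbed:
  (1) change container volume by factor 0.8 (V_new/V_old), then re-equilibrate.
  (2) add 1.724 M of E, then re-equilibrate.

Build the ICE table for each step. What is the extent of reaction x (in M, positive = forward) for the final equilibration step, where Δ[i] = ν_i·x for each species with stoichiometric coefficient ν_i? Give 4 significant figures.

Q₀ = 9.185 vs Keq = 0.03875 ⇒ Q>K, reverse
Step 1:
                  G         M         L         E
  init      0.03135     1.213   0.02173     3.001
  Δ         0.02156  -0.04312  -0.02156  -0.04312
  eq        0.05291      1.17 1.7122e-04     2.958
  solve Keq expr → x = -0.02156; check Q = 0.03875
Then change container volume by factor 0.8 (V_new/V_old).
Step 2:
                  G         M         L         E
  init      0.06614     1.462 2.1402e-04     3.697
  Δ       1.2615e-04 -2.5230e-04 -1.2615e-04 -2.5230e-04
  eq        0.06626     1.462 8.7874e-05     3.697
  solve Keq expr → x = -1.2615e-04; check Q = 0.03875
Then add 1.724 M of E.
Step 3:
                  G         M         L         E
  init      0.06626     1.462 8.7874e-05     5.421
  Δ       4.6968e-05 -9.3936e-05 -4.6968e-05 -9.3936e-05
  eq        0.06631     1.462 4.0906e-05     5.421
  solve Keq expr → x = -4.6968e-05; check Q = 0.03875

x = -4.6968e-05 M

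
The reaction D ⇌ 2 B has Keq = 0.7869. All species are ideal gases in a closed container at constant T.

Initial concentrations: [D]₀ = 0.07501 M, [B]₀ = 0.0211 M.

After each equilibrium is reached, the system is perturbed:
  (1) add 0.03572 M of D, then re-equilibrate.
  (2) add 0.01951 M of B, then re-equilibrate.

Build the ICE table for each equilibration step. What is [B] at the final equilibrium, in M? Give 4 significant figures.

Q₀ = 0.005935 vs Keq = 0.7869 ⇒ Q<K, forward
Step 1:
                    D           B
  I           0.07501      0.0211
  C           -0.0539      0.1078
  E           0.02111      0.1289
  solve Keq expr → x = 0.0539; check Q = 0.7869
Then add 0.03572 M of D.
Step 2:
                    D           B
  I           0.05683      0.1289
  C          -0.02031     0.04063
  E           0.03652      0.1695
  solve Keq expr → x = 0.02031; check Q = 0.7869
Then add 0.01951 M of B.
Step 3:
                    D           B
  I           0.03652       0.189
  C          0.004588   -0.009176
  E           0.04111      0.1799
  solve Keq expr → x = -0.004588; check Q = 0.7869

[B]_eq = 0.1799 M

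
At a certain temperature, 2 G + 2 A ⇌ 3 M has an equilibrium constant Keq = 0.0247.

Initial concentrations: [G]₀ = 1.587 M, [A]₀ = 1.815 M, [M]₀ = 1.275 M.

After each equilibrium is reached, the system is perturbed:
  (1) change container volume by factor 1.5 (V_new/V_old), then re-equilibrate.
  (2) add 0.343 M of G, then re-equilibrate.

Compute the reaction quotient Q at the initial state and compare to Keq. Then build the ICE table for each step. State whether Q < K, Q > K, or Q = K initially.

Q₀ = 0.2498; Q > K (proceeds reverse)

Q₀ = 0.2498 vs Keq = 0.0247 ⇒ Q>K, reverse
Step 1:
                  G         A         M
  I           1.587     1.815     1.275
  C          0.3463    0.3463   -0.5195
  E           1.933     2.161    0.7555
  solve Keq expr → x = -0.1732; check Q = 0.0247
Then change container volume by factor 1.5 (V_new/V_old).
Step 2:
                  G         A         M
  I           1.289     1.441    0.5037
  C         0.03294   0.03294  -0.04941
  E           1.322     1.474    0.4543
  solve Keq expr → x = -0.01647; check Q = 0.0247
Then add 0.343 M of G.
Step 3:
                  G         A         M
  I           1.665     1.474    0.4543
  C        -0.03873  -0.03873    0.0581
  E           1.626     1.435    0.5124
  solve Keq expr → x = 0.01937; check Q = 0.0247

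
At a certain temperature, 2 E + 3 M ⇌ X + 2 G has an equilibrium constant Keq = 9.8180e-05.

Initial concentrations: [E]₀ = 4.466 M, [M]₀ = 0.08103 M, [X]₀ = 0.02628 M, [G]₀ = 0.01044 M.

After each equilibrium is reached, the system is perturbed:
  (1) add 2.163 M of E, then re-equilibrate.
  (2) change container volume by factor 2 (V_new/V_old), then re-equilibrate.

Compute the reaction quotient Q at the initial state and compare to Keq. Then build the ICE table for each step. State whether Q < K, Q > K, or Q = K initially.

Q₀ = 2.6993e-04 vs Keq = 9.8180e-05 ⇒ Q>K, reverse
Step 1:
                   E          M          X          G
  init         4.466    0.08103    0.02628    0.01044
  Δ         0.003321   0.004981   -0.00166  -0.003321
  eq           4.469    0.08601    0.02462   0.007119
  solve Keq expr → x = -0.00166; check Q = 9.8180e-05
Then add 2.163 M of E.
Step 2:
                   E          M          X          G
  init         6.632    0.08601    0.02462   0.007119
  Δ        -0.002512  -0.003769   0.001256   0.002512
  eq            6.63    0.08224    0.02588   0.009632
  solve Keq expr → x = 0.001256; check Q = 9.8180e-05
Then change container volume by factor 2 (V_new/V_old).
Step 3:
                   E          M          X          G
  init         3.315    0.04112    0.01294   0.004816
  Δ         0.002023   0.003035  -0.001012  -0.002023
  eq           3.317    0.04416    0.01193   0.002792
  solve Keq expr → x = -0.001012; check Q = 9.8180e-05

Q₀ = 2.6993e-04; Q > K (proceeds reverse)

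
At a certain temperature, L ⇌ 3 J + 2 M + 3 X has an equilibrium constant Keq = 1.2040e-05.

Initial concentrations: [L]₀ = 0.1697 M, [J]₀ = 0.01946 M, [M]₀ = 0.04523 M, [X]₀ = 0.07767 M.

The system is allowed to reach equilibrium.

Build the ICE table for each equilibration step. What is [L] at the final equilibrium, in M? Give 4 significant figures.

[L]_eq = 0.1183 M

Q₀ = 4.1626e-11 vs Keq = 1.2040e-05 ⇒ Q<K, forward
Step 1:
                    L           J           M           X
  init         0.1697     0.01946     0.04523     0.07767
  Δ          -0.05136      0.1541      0.1027      0.1541
  eq           0.1183      0.1736       0.148      0.2318
  solve Keq expr → x = 0.05136; check Q = 1.2040e-05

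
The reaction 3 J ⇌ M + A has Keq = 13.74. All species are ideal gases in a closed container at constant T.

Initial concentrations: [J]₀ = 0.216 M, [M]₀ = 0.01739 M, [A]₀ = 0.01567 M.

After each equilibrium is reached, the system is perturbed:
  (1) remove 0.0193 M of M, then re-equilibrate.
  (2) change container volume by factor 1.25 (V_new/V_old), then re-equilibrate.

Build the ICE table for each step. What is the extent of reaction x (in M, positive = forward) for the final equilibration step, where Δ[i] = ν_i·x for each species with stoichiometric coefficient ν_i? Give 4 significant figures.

Q₀ = 0.02704 vs Keq = 13.74 ⇒ Q<K, forward
Step 1:
                   J          M          A
  Initial      0.216    0.01739    0.01567
  Change     -0.1479    0.04931    0.04931
  Equil      0.06807     0.0667    0.06498
  solve Keq expr → x = 0.04931; check Q = 13.74
Then remove 0.0193 M of M.
Step 2:
                   J          M          A
  Initial    0.06807     0.0474    0.06498
  Change   -0.005886   0.001962   0.001962
  Equil      0.06219    0.04936    0.06694
  solve Keq expr → x = 0.001962; check Q = 13.74
Then change container volume by factor 1.25 (V_new/V_old).
Step 3:
                   J          M          A
  Initial    0.04975    0.03949    0.05355
  Change    0.003041  -0.001014  -0.001014
  Equil      0.05279    0.03848    0.05254
  solve Keq expr → x = -0.001014; check Q = 13.74

x = -0.001014 M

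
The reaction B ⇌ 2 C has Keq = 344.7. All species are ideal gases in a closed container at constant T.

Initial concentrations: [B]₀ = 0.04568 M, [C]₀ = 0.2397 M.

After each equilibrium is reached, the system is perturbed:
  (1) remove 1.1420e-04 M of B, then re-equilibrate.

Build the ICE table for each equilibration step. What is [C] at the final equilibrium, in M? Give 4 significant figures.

[C]_eq = 0.3302 M

Q₀ = 1.258 vs Keq = 344.7 ⇒ Q<K, forward
Step 1:
                    B           C
  Initial     0.04568      0.2397
  Change     -0.04536     0.09073
  Equil    3.1674e-04      0.3304
  solve Keq expr → x = 0.04536; check Q = 344.7
Then remove 1.1420e-04 M of B.
Step 2:
                    B           C
  Initial  2.0254e-04      0.3304
  Change   1.1376e-04 -2.2753e-04
  Equil    3.1631e-04      0.3302
  solve Keq expr → x = -1.1376e-04; check Q = 344.7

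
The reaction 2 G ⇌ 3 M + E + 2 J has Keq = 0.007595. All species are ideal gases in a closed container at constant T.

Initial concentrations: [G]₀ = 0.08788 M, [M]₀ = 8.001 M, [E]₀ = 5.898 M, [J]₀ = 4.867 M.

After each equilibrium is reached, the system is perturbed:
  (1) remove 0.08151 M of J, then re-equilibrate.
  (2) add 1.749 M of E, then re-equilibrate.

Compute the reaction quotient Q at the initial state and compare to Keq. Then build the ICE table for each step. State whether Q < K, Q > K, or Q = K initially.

Q₀ = 9.2657e+06; Q > K (proceeds reverse)

Q₀ = 9.2657e+06 vs Keq = 0.007595 ⇒ Q>K, reverse
Step 1:
                  G         M         E         J
  init      0.08788     8.001     5.898     4.867
  Δ           4.654    -6.982    -2.327    -4.654
  eq          4.742     1.019     3.571    0.2125
  solve Keq expr → x = -2.327; check Q = 0.007595
Then remove 0.08151 M of J.
Step 2:
                  G         M         E         J
  init        4.742     1.019     3.571     0.131
  Δ        -0.05513   0.08269   0.02756   0.05513
  eq          4.687     1.102     3.598    0.1861
  solve Keq expr → x = 0.02756; check Q = 0.007595
Then add 1.749 M of E.
Step 3:
                  G         M         E         J
  init        4.687     1.102     5.347    0.1861
  Δ         0.02447   -0.0367  -0.01223  -0.02447
  eq          4.712     1.065     5.335    0.1617
  solve Keq expr → x = -0.01223; check Q = 0.007595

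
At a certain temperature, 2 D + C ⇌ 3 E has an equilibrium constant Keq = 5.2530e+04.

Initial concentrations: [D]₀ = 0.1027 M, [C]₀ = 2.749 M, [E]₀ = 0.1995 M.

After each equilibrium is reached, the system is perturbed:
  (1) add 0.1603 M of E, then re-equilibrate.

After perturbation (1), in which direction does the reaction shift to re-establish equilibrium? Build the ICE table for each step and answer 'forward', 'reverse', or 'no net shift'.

Direction: reverse

Q₀ = 0.2739 vs Keq = 5.2530e+04 ⇒ Q<K, forward
Step 1:
                    D           C           E
  init         0.1027       2.749      0.1995
  Δ           -0.1021    -0.05107      0.1532
  eq       5.5644e-04       2.698      0.3527
  solve Keq expr → x = 0.05107; check Q = 5.2530e+04
Then add 0.1603 M of E.
Step 2:
                    D           C           E
  init     5.5644e-04       2.698       0.513
  Δ        4.1780e-04  2.0890e-04 -6.2669e-04
  eq       9.7423e-04       2.698      0.5124
  solve Keq expr → x = -2.0890e-04; check Q = 5.2530e+04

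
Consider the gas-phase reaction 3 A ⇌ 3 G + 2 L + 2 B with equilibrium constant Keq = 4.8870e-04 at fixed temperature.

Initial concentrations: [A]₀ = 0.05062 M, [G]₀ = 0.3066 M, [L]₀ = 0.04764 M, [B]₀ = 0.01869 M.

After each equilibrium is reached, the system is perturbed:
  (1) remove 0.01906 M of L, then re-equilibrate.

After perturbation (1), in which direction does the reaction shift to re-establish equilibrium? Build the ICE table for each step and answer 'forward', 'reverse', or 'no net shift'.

Direction: forward

Q₀ = 1.7616e-04 vs Keq = 4.8870e-04 ⇒ Q<K, forward
Step 1:
                   A          G          L          B
  init       0.05062     0.3066    0.04764    0.01869
  Δ        -0.006214   0.006214   0.004143   0.004143
  eq         0.04441     0.3128    0.05178    0.02283
  solve Keq expr → x = 0.002071; check Q = 4.8870e-04
Then remove 0.01906 M of L.
Step 2:
                   A          G          L          B
  init       0.04441     0.3128    0.03272    0.02283
  Δ        -0.005262   0.005262   0.003508   0.003508
  eq         0.03914     0.3181    0.03623    0.02634
  solve Keq expr → x = 0.001754; check Q = 4.8870e-04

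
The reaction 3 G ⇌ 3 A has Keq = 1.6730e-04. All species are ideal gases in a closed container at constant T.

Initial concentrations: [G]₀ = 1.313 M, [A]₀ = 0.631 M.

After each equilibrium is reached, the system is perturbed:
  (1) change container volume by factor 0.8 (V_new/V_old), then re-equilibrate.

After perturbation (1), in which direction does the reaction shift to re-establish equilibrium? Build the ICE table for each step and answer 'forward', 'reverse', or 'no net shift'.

Direction: no net shift

Q₀ = 0.111 vs Keq = 1.6730e-04 ⇒ Q>K, reverse
Step 1:
                    G           A
  I             1.313       0.631
  C            0.5295     -0.5295
  E             1.842      0.1015
  solve Keq expr → x = -0.1765; check Q = 1.6730e-04
Then change container volume by factor 0.8 (V_new/V_old).
Step 2:
                    G           A
  I             2.303      0.1269
  C                 0           0
  E             2.303      0.1269
  solve Keq expr → x = 0; check Q = 1.6730e-04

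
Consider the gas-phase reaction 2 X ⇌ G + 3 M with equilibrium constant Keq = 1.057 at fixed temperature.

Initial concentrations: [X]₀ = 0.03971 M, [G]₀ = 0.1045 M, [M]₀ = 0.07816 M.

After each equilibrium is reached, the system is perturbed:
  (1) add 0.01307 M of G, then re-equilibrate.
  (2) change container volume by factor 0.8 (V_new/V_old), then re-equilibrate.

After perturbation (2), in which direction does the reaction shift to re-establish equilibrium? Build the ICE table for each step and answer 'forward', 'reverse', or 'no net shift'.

Q₀ = 0.03164 vs Keq = 1.057 ⇒ Q<K, forward
Step 1:
                    X           G           M
  I           0.03971      0.1045     0.07816
  C          -0.02626     0.01313      0.0394
  E           0.01345      0.1176      0.1176
  solve Keq expr → x = 0.01313; check Q = 1.057
Then add 0.01307 M of G.
Step 2:
                    X           G           M
  I           0.01345      0.1307      0.1176
  C        5.6050e-04 -2.8025e-04 -8.4075e-04
  E           0.01401      0.1304      0.1167
  solve Keq expr → x = -2.8025e-04; check Q = 1.057
Then change container volume by factor 0.8 (V_new/V_old).
Step 3:
                    X           G           M
  I           0.01751       0.163      0.1459
  C          0.003203   -0.001601   -0.004804
  E           0.02071      0.1614      0.1411
  solve Keq expr → x = -0.001601; check Q = 1.057

Direction: reverse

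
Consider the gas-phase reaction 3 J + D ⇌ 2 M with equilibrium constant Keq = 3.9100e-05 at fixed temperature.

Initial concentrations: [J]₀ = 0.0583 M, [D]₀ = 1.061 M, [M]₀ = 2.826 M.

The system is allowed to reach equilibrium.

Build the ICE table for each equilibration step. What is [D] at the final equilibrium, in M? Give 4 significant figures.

[D]_eq = 2.432 M

Q₀ = 3.7986e+04 vs Keq = 3.9100e-05 ⇒ Q>K, reverse
Step 1:
                  J         D         M
  I          0.0583     1.061     2.826
  C           4.114     1.371    -2.743
  E           4.173     2.432   0.08312
  solve Keq expr → x = -1.371; check Q = 3.9100e-05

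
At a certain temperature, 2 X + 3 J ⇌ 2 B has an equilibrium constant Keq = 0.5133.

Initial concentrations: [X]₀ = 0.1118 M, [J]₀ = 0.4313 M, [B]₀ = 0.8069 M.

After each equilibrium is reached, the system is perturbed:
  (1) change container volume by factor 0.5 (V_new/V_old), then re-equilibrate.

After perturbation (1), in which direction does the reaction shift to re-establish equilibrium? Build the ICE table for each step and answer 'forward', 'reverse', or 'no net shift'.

Q₀ = 649.3 vs Keq = 0.5133 ⇒ Q>K, reverse
Step 1:
                    X           J           B
  init         0.1118      0.4313      0.8069
  Δ            0.4088      0.6132     -0.4088
  eq           0.5206       1.044      0.3981
  solve Keq expr → x = -0.2044; check Q = 0.5133
Then change container volume by factor 0.5 (V_new/V_old).
Step 2:
                    X           J           B
  init          1.041       2.089      0.7962
  Δ           -0.3044     -0.4567      0.3044
  eq           0.7367       1.632       1.101
  solve Keq expr → x = 0.1522; check Q = 0.5133

Direction: forward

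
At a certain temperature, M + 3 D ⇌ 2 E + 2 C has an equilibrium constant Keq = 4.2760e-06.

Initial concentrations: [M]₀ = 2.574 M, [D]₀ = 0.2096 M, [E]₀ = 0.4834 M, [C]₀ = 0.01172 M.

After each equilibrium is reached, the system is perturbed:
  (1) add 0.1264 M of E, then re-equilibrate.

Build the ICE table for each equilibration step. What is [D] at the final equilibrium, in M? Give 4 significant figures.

Q₀ = 0.001354 vs Keq = 4.2760e-06 ⇒ Q>K, reverse
Step 1:
                   M          D          E          C
  I            2.574     0.2096     0.4834    0.01172
  C         0.005482    0.01645   -0.01096   -0.01096
  E            2.579      0.226     0.4724 7.5551e-04
  solve Keq expr → x = -0.005482; check Q = 4.2760e-06
Then add 0.1264 M of E.
Step 2:
                   M          D          E          C
  I            2.579      0.226     0.5988 7.5551e-04
  C       7.9182e-05 2.3754e-04 -1.5836e-04 -1.5836e-04
  E             2.58     0.2263     0.5987 5.9715e-04
  solve Keq expr → x = -7.9182e-05; check Q = 4.2760e-06

[D]_eq = 0.2263 M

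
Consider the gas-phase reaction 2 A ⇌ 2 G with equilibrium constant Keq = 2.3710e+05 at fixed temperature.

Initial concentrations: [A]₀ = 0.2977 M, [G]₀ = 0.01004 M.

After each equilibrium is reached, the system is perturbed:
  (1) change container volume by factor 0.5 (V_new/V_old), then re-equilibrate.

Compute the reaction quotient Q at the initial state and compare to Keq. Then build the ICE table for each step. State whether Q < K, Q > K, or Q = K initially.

Q₀ = 0.001137; Q < K (proceeds forward)

Q₀ = 0.001137 vs Keq = 2.3710e+05 ⇒ Q<K, forward
Step 1:
                   A          G
  init        0.2977    0.01004
  Δ          -0.2971     0.2971
  eq      6.3071e-04     0.3071
  solve Keq expr → x = 0.1485; check Q = 2.3710e+05
Then change container volume by factor 0.5 (V_new/V_old).
Step 2:
                   A          G
  init      0.001261     0.6142
  Δ                0          0
  eq        0.001261     0.6142
  solve Keq expr → x = 0; check Q = 2.3710e+05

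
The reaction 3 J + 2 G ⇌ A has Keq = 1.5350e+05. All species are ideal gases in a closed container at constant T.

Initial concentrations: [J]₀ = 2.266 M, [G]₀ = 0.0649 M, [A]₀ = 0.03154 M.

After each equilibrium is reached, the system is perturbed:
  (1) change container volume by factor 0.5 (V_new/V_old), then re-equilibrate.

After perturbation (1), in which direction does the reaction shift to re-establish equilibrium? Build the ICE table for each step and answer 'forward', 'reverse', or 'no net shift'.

Q₀ = 0.6436 vs Keq = 1.5350e+05 ⇒ Q<K, forward
Step 1:
                    J           G           A
  Initial       2.266      0.0649     0.03154
  Change     -0.09705     -0.0647     0.03235
  Equil         2.169  2.0197e-04     0.06389
  solve Keq expr → x = 0.03235; check Q = 1.5350e+05
Then change container volume by factor 0.5 (V_new/V_old).
Step 2:
                    J           G           A
  Initial       4.338  4.0394e-04      0.1278
  Change  -4.5432e-04 -3.0288e-04  1.5144e-04
  Equil         4.337  1.0106e-04      0.1279
  solve Keq expr → x = 1.5144e-04; check Q = 1.5350e+05

Direction: forward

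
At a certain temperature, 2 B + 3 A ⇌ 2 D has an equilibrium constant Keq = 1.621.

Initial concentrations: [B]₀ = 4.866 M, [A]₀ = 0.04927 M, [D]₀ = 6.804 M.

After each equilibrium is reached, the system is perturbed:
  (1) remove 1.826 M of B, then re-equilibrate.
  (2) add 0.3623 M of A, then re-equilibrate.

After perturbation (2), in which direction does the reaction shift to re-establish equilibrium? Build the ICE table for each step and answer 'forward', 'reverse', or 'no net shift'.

Q₀ = 1.6347e+04 vs Keq = 1.621 ⇒ Q>K, reverse
Step 1:
                   B          A          D
  Initial      4.866    0.04927      6.804
  Change      0.5866     0.8799    -0.5866
  Equil        5.453     0.9291      6.217
  solve Keq expr → x = -0.2933; check Q = 1.621
Then remove 1.826 M of B.
Step 2:
                   B          A          D
  Initial      3.627     0.9291      6.217
  Change      0.1574     0.2361    -0.1574
  Equil        3.784      1.165       6.06
  solve Keq expr → x = -0.07871; check Q = 1.621
Then add 0.3623 M of A.
Step 3:
                   B          A          D
  Initial      3.784      1.528       6.06
  Change     -0.1962    -0.2943     0.1962
  Equil        3.588      1.233      6.256
  solve Keq expr → x = 0.09809; check Q = 1.621

Direction: forward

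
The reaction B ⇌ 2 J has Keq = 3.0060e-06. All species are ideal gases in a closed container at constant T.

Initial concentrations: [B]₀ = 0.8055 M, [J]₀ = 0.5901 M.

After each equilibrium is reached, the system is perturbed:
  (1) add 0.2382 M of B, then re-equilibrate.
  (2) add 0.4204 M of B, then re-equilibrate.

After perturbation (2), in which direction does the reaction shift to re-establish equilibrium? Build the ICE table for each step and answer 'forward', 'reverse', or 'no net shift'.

Q₀ = 0.4323 vs Keq = 3.0060e-06 ⇒ Q>K, reverse
Step 1:
                   B          J
  Initial     0.8055     0.5901
  Change      0.2941    -0.5883
  Equil          1.1   0.001818
  solve Keq expr → x = -0.2941; check Q = 3.0060e-06
Then add 0.2382 M of B.
Step 2:
                   B          J
  Initial      1.338   0.001818
  Change  -9.3600e-05 1.8720e-04
  Equil        1.338   0.002005
  solve Keq expr → x = 9.3600e-05; check Q = 3.0060e-06
Then add 0.4204 M of B.
Step 3:
                   B          J
  Initial      1.758   0.002005
  Change  -1.4675e-04 2.9350e-04
  Equil        1.758   0.002299
  solve Keq expr → x = 1.4675e-04; check Q = 3.0060e-06

Direction: forward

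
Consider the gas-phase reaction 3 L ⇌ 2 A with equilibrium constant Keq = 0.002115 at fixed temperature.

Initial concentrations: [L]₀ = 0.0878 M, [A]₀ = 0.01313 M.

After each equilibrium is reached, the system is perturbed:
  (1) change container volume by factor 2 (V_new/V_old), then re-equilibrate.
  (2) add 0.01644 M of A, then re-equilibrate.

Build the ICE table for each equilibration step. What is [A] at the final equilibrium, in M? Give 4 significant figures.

[A]_eq = 9.8140e-04 M

Q₀ = 0.2547 vs Keq = 0.002115 ⇒ Q>K, reverse
Step 1:
                   L          A
  Initial     0.0878    0.01313
  Change     0.01734   -0.01156
  Equil       0.1051   0.001568
  solve Keq expr → x = -0.005781; check Q = 0.002115
Then change container volume by factor 2 (V_new/V_old).
Step 2:
                   L          A
  Initial    0.05257 7.8396e-04
  Change  3.3643e-04 -2.2429e-04
  Equil      0.05291 5.5968e-04
  solve Keq expr → x = -1.1214e-04; check Q = 0.002115
Then add 0.01644 M of A.
Step 3:
                   L          A
  Initial    0.05291      0.017
  Change     0.02403   -0.01602
  Equil      0.07694 9.8140e-04
  solve Keq expr → x = -0.008009; check Q = 0.002115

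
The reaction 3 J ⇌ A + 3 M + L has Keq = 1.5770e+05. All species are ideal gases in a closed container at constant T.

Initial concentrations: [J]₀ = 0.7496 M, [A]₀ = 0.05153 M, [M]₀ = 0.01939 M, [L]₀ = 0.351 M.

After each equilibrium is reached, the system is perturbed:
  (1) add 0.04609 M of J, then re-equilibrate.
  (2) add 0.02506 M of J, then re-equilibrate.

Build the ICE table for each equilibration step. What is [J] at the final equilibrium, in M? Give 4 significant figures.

Q₀ = 3.1305e-07 vs Keq = 1.5770e+05 ⇒ Q<K, forward
Step 1:
                   J          A          M          L
  I           0.7496    0.05153    0.01939      0.351
  C          -0.7417     0.2472     0.7417     0.2472
  E         0.007935     0.2988     0.7611     0.5982
  solve Keq expr → x = 0.2472; check Q = 1.5770e+05
Then add 0.04609 M of J.
Step 2:
                   J          A          M          L
  I          0.05402     0.2988     0.7611     0.5982
  C         -0.04541    0.01514    0.04541    0.01514
  E         0.008619     0.3139     0.8065     0.6134
  solve Keq expr → x = 0.01514; check Q = 1.5770e+05
Then add 0.02506 M of J.
Step 3:
                   J          A          M          L
  I          0.03368     0.3139     0.8065     0.6134
  C         -0.02468   0.008226    0.02468   0.008226
  E            0.009     0.3221     0.8311     0.6216
  solve Keq expr → x = 0.008226; check Q = 1.5770e+05

[J]_eq = 0.009 M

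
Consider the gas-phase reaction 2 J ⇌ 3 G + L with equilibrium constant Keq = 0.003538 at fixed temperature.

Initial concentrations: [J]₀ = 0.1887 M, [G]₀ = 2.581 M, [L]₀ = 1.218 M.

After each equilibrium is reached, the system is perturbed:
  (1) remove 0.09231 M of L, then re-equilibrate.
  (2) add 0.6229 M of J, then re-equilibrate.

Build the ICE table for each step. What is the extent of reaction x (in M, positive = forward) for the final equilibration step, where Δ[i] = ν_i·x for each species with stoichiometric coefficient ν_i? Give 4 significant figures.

Q₀ = 588.1 vs Keq = 0.003538 ⇒ Q>K, reverse
Step 1:
                  J         G         L
  I          0.1887     2.581     1.218
  C           1.531    -2.296   -0.7654
  E           1.719    0.2848    0.4526
  solve Keq expr → x = -0.7654; check Q = 0.003538
Then remove 0.09231 M of L.
Step 2:
                  J         G         L
  I           1.719    0.2848    0.3603
  C        -0.01279   0.01919  0.006396
  E           1.707     0.304    0.3667
  solve Keq expr → x = 0.006396; check Q = 0.003538
Then add 0.6229 M of J.
Step 3:
                  J         G         L
  I            2.33     0.304    0.3667
  C         -0.0396    0.0594    0.0198
  E            2.29    0.3634    0.3865
  solve Keq expr → x = 0.0198; check Q = 0.003538

x = 0.0198 M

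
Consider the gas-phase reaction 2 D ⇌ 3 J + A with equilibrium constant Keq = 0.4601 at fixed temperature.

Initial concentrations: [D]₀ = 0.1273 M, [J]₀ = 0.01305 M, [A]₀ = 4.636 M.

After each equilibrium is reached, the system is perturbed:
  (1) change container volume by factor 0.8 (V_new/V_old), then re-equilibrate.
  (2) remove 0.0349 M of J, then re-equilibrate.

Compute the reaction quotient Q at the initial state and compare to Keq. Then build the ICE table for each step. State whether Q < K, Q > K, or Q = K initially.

Q₀ = 6.3580e-04 vs Keq = 0.4601 ⇒ Q<K, forward
Step 1:
                   D          J          A
  I           0.1273    0.01305      4.636
  C         -0.04812    0.07218    0.02406
  E          0.07918    0.08523       4.66
  solve Keq expr → x = 0.02406; check Q = 0.4601
Then change container volume by factor 0.8 (V_new/V_old).
Step 2:
                   D          J          A
  I          0.09898     0.1065      5.825
  C         0.006965   -0.01045  -0.003483
  E           0.1059    0.09608      5.822
  solve Keq expr → x = -0.003483; check Q = 0.4601
Then remove 0.0349 M of J.
Step 3:
                   D          J          A
  I           0.1059    0.06118      5.822
  C         -0.01643    0.02465   0.008216
  E          0.08951    0.08583       5.83
  solve Keq expr → x = 0.008216; check Q = 0.4601

Q₀ = 6.3580e-04; Q < K (proceeds forward)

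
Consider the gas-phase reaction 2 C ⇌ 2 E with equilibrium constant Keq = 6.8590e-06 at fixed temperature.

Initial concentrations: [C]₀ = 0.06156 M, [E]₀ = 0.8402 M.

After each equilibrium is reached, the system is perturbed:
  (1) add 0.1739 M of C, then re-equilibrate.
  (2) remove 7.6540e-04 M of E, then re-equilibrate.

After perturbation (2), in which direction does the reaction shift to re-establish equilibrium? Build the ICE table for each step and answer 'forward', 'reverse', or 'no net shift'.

Direction: forward

Q₀ = 186.3 vs Keq = 6.8590e-06 ⇒ Q>K, reverse
Step 1:
                  C         E
  init      0.06156    0.8402
  Δ          0.8378   -0.8378
  eq         0.8994  0.002356
  solve Keq expr → x = -0.4189; check Q = 6.8590e-06
Then add 0.1739 M of C.
Step 2:
                  C         E
  init        1.073  0.002356
  Δ       -4.5425e-04 4.5425e-04
  eq          1.073   0.00281
  solve Keq expr → x = 2.2712e-04; check Q = 6.8590e-06
Then remove 7.6540e-04 M of E.
Step 3:
                  C         E
  init        1.073  0.002044
  Δ       -7.6340e-04 7.6340e-04
  eq          1.072  0.002808
  solve Keq expr → x = 3.8170e-04; check Q = 6.8590e-06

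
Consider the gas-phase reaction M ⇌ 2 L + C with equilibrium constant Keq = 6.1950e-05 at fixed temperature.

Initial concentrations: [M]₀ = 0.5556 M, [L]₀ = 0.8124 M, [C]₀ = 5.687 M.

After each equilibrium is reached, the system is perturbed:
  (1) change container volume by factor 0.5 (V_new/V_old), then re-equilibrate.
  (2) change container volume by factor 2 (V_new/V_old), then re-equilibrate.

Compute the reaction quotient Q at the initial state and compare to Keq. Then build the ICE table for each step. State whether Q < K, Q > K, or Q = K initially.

Q₀ = 6.756 vs Keq = 6.1950e-05 ⇒ Q>K, reverse
Step 1:
                    M           L           C
  init         0.5556      0.8124       5.687
  Δ            0.4045      -0.809     -0.4045
  eq           0.9601    0.003356       5.282
  solve Keq expr → x = -0.4045; check Q = 6.1950e-05
Then change container volume by factor 0.5 (V_new/V_old).
Step 2:
                    M           L           C
  init           1.92    0.006711       10.56
  Δ          0.001677   -0.003354   -0.001677
  eq            1.922    0.003357       10.56
  solve Keq expr → x = -0.001677; check Q = 6.1950e-05
Then change container volume by factor 2 (V_new/V_old).
Step 3:
                    M           L           C
  init          0.961    0.001679       5.282
  Δ       -8.3846e-04    0.001677  8.3846e-04
  eq           0.9601    0.003356       5.282
  solve Keq expr → x = 8.3846e-04; check Q = 6.1950e-05

Q₀ = 6.756; Q > K (proceeds reverse)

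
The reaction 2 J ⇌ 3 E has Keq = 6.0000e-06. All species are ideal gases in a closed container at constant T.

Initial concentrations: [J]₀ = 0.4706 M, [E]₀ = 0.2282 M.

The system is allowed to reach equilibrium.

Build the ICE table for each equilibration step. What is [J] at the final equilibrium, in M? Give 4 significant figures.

[J]_eq = 0.614 M

Q₀ = 0.05366 vs Keq = 6.0000e-06 ⇒ Q>K, reverse
Step 1:
                   J          E
  I           0.4706     0.2282
  C           0.1434    -0.2151
  E            0.614    0.01313
  solve Keq expr → x = -0.07169; check Q = 6.0000e-06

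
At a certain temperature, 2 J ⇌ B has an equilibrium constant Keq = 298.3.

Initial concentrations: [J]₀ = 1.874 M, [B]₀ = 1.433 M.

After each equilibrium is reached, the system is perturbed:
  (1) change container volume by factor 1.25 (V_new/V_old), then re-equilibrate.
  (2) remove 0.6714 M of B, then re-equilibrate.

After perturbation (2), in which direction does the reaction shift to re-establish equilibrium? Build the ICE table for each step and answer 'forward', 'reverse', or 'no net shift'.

Direction: forward

Q₀ = 0.408 vs Keq = 298.3 ⇒ Q<K, forward
Step 1:
                  J         B
  I           1.874     1.433
  C          -1.786    0.8928
  E          0.0883     2.326
  solve Keq expr → x = 0.8928; check Q = 298.3
Then change container volume by factor 1.25 (V_new/V_old).
Step 2:
                  J         B
  I         0.07064     1.861
  C         0.00825 -0.004125
  E         0.07889     1.857
  solve Keq expr → x = -0.004125; check Q = 298.3
Then remove 0.6714 M of B.
Step 3:
                  J         B
  I         0.07889     1.185
  C        -0.01565  0.007826
  E         0.06324     1.193
  solve Keq expr → x = 0.007826; check Q = 298.3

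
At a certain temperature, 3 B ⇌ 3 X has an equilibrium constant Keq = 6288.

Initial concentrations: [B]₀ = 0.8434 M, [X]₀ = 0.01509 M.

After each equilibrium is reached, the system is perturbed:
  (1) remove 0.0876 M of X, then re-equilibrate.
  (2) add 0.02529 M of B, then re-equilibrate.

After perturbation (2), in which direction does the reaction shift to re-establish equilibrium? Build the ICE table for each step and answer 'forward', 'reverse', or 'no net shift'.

Q₀ = 5.7275e-06 vs Keq = 6288 ⇒ Q<K, forward
Step 1:
                  B         X
  init       0.8434   0.01509
  Δ         -0.7993    0.7993
  eq        0.04412    0.8144
  solve Keq expr → x = 0.2664; check Q = 6288
Then remove 0.0876 M of X.
Step 2:
                  B         X
  init      0.04412    0.7268
  Δ       -0.004502  0.004502
  eq        0.03962    0.7313
  solve Keq expr → x = 0.001501; check Q = 6288
Then add 0.02529 M of B.
Step 3:
                  B         X
  init      0.06491    0.7313
  Δ        -0.02399   0.02399
  eq        0.04092    0.7553
  solve Keq expr → x = 0.007997; check Q = 6288

Direction: forward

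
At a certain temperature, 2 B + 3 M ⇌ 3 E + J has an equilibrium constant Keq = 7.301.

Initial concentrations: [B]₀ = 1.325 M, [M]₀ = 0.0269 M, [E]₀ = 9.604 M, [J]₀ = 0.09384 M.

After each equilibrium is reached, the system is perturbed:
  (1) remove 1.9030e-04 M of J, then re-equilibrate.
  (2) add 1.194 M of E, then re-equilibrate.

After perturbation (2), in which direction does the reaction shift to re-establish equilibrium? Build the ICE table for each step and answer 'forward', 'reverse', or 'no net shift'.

Q₀ = 2.4325e+06 vs Keq = 7.301 ⇒ Q>K, reverse
Step 1:
                  B         M         E         J
  init        1.325    0.0269     9.604   0.09384
  Δ          0.1865    0.2797   -0.2797  -0.09325
  eq          1.511    0.3066     9.324 5.9325e-04
  solve Keq expr → x = -0.09325; check Q = 7.301
Then remove 1.9030e-04 M of J.
Step 2:
                  B         M         E         J
  init        1.511    0.3066     9.324 4.0295e-04
  Δ       -3.7332e-04 -5.5997e-04 5.5997e-04 1.8666e-04
  eq          1.511    0.3061     9.325 5.8961e-04
  solve Keq expr → x = 1.8666e-04; check Q = 7.301
Then add 1.194 M of E.
Step 3:
                  B         M         E         J
  init        1.511    0.3061     10.52 5.8961e-04
  Δ       3.5293e-04 5.2939e-04 -5.2939e-04 -1.7646e-04
  eq          1.511    0.3066     10.52 4.1315e-04
  solve Keq expr → x = -1.7646e-04; check Q = 7.301

Direction: reverse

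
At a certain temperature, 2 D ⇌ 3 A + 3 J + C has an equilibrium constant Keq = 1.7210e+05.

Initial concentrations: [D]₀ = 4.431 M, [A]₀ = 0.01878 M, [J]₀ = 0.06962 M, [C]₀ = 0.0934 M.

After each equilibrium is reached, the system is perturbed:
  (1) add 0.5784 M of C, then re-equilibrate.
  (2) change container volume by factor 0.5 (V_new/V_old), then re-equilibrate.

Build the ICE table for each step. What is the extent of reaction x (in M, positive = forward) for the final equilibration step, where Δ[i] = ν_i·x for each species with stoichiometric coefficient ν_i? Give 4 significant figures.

Q₀ = 1.0632e-11 vs Keq = 1.7210e+05 ⇒ Q<K, forward
Step 1:
                  D         A         J         C
  I           4.431   0.01878   0.06962    0.0934
  C          -3.791     5.687     5.687     1.896
  E          0.6399     5.705     5.756     1.989
  solve Keq expr → x = 1.896; check Q = 1.7210e+05
Then add 0.5784 M of C.
Step 2:
                  D         A         J         C
  I          0.6399     5.705     5.756     2.567
  C         0.05341  -0.08011  -0.08011   -0.0267
  E          0.6933     5.625     5.676     2.541
  solve Keq expr → x = -0.0267; check Q = 1.7210e+05
Then change container volume by factor 0.5 (V_new/V_old).
Step 3:
                  D         A         J         C
  I           1.387     11.25     11.35     5.081
  C           1.782    -2.674    -2.674   -0.8912
  E           3.169     8.577     8.679      4.19
  solve Keq expr → x = -0.8912; check Q = 1.7210e+05

x = -0.8912 M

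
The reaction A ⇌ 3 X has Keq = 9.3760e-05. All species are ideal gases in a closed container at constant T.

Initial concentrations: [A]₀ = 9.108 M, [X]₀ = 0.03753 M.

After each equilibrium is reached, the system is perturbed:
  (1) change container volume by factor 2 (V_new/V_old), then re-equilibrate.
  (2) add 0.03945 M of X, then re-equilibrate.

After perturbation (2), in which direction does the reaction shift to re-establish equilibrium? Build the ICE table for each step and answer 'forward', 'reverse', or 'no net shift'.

Q₀ = 5.8038e-06 vs Keq = 9.3760e-05 ⇒ Q<K, forward
Step 1:
                  A         X
  init        9.108   0.03753
  Δ        -0.01909   0.05728
  eq          9.089   0.09481
  solve Keq expr → x = 0.01909; check Q = 9.3760e-05
Then change container volume by factor 2 (V_new/V_old).
Step 2:
                  A         X
  init        4.544    0.0474
  Δ       -0.009265   0.02779
  eq          4.535    0.0752
  solve Keq expr → x = 0.009265; check Q = 9.3760e-05
Then add 0.03945 M of X.
Step 3:
                  A         X
  init        4.535    0.1146
  Δ         0.01313  -0.03938
  eq          4.548   0.07527
  solve Keq expr → x = -0.01313; check Q = 9.3760e-05

Direction: reverse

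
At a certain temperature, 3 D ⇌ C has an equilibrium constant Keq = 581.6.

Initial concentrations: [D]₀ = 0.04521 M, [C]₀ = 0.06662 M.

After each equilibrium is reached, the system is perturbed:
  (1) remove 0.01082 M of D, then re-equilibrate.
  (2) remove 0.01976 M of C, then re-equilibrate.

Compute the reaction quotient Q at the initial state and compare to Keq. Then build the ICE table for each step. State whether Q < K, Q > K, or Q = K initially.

Q₀ = 720.9; Q > K (proceeds reverse)

Q₀ = 720.9 vs Keq = 581.6 ⇒ Q>K, reverse
Step 1:
                  D         C
  Initial   0.04521   0.06662
  Change   0.003103 -0.001034
  Equil     0.04831   0.06559
  solve Keq expr → x = -0.001034; check Q = 581.6
Then remove 0.01082 M of D.
Step 2:
                  D         C
  Initial   0.03749   0.06559
  Change   0.009988 -0.003329
  Equil     0.04748   0.06226
  solve Keq expr → x = -0.003329; check Q = 581.6
Then remove 0.01976 M of C.
Step 3:
                  D         C
  Initial   0.04748    0.0425
  Change  -0.005122  0.001707
  Equil     0.04236    0.0442
  solve Keq expr → x = 0.001707; check Q = 581.6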